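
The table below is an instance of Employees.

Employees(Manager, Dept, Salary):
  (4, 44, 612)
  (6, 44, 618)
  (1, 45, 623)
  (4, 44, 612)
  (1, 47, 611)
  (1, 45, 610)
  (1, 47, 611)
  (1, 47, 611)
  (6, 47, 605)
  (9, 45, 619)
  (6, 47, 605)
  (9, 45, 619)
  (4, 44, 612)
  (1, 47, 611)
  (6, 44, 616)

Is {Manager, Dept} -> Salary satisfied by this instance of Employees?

No

(Manager=4, Dept=44): 3 rows → Salary = 612, 612, 612 ✓
(Manager=6, Dept=44): 2 rows → Salary takes values {618, 616} — violation
(Manager=1, Dept=45): 2 rows → Salary takes values {623, 610} — violation
(Manager=1, Dept=47): 4 rows → Salary = 611, 611, 611, 611 ✓
(Manager=6, Dept=47): 2 rows → Salary = 605, 605 ✓
(Manager=9, Dept=45): 2 rows → Salary = 619, 619 ✓
Two rows agree on {Manager, Dept} but differ on Salary, so {Manager, Dept} -> Salary does not hold.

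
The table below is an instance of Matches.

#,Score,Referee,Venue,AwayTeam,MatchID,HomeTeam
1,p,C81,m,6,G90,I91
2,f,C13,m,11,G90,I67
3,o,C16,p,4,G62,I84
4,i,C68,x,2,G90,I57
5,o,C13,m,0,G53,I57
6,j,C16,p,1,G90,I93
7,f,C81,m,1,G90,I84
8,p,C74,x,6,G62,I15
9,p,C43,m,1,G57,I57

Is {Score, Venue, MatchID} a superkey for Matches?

Rows 2 and 7 have the same {Score, Venue, MatchID} value (Score=f, Venue=m, MatchID=G90) but are distinct tuples, so {Score, Venue, MatchID} does not determine every attribute — not a superkey.

No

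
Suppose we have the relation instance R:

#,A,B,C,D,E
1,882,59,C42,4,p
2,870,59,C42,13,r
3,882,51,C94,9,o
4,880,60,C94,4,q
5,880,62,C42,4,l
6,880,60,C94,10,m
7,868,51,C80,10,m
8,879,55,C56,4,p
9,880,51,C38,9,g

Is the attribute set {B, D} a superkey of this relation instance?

No

Rows 3 and 9 have the same {B, D} value (B=51, D=9) but are distinct tuples, so {B, D} does not determine every attribute — not a superkey.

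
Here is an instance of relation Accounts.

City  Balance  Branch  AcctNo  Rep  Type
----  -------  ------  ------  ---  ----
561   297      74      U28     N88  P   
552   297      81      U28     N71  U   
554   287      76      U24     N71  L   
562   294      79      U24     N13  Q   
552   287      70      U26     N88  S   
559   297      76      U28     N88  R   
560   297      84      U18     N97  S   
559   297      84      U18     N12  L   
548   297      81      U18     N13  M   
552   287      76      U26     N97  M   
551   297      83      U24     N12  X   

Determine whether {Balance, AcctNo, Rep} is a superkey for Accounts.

Two distinct rows share (Balance=297, AcctNo=U28, Rep=N88), so {Balance, AcctNo, Rep} does not determine every attribute — not a superkey.

No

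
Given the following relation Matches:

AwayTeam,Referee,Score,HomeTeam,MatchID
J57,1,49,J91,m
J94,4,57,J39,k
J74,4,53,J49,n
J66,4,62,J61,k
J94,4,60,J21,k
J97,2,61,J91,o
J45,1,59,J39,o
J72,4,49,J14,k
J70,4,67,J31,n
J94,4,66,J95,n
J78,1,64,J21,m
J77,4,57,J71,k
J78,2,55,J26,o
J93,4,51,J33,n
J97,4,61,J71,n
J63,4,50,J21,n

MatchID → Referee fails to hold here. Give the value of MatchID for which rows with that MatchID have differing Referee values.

MatchID=m: 2 rows → Referee = 1, 1 ✓
MatchID=k: 5 rows → Referee = 4, 4, 4, 4, 4 ✓
MatchID=n: 6 rows → Referee = 4, 4, 4, 4, 4, 4 ✓
MatchID=o: 3 rows → Referee takes values {2, 1} — violation
The only MatchID value with inconsistent Referee is MatchID=o.

o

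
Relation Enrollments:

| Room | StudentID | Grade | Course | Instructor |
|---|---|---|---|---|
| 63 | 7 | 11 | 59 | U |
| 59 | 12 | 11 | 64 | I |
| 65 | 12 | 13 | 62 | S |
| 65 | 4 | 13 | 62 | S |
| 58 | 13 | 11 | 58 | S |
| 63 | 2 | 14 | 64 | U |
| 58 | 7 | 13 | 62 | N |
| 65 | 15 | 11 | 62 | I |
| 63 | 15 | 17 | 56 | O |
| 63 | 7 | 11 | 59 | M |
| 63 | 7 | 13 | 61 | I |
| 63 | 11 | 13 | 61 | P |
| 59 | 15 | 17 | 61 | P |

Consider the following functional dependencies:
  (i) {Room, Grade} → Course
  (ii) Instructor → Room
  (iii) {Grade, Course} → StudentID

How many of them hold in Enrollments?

1

(i) {Room, Grade} → Course: every LHS value maps to a single RHS value — holds.
(ii) Instructor → Room: Instructor=I: 3 rows → Room takes values {59, 65, 63} — violation; Instructor=S: 3 rows → Room takes values {65, 58} — violation; Instructor=P: 2 rows → Room takes values {63, 59} — violation — fails.
(iii) {Grade, Course} → StudentID: (Grade=13, Course=62): 3 rows → StudentID takes values {12, 4, 7} — violation; (Grade=13, Course=61): 2 rows → StudentID takes values {7, 11} — violation — fails.
1 of the 3 dependencies holds.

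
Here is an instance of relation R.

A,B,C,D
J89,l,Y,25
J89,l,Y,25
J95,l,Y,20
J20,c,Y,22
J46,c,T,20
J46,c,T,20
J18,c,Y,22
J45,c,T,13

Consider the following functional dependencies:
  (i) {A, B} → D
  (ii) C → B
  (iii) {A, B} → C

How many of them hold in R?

2

(i) {A, B} → D: every LHS value maps to a single RHS value — holds.
(ii) C → B: C=Y: 5 rows → B takes values {l, c} — violation — fails.
(iii) {A, B} → C: every LHS value maps to a single RHS value — holds.
2 of the 3 dependencies hold.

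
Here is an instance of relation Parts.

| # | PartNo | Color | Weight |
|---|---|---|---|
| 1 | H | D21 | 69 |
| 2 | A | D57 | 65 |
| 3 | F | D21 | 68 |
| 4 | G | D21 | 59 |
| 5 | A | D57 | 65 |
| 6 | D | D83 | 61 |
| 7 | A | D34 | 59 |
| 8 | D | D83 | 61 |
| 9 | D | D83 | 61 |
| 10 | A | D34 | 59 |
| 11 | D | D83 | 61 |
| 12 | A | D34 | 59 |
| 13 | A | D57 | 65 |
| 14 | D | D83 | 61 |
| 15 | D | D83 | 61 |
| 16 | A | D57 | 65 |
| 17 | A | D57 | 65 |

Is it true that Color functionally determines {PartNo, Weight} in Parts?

Color=D21: rows 1, 3, 4 → {PartNo,Weight} takes values {(H, 69), (F, 68), (G, 59)} — violation
Color=D57: rows 2, 5, 13, 16, 17 → {PartNo,Weight} = (A, 65), (A, 65), (A, 65), (A, 65), (A, 65) ✓
Color=D83: rows 6, 8, 9, 11, 14, 15 → {PartNo,Weight} = (D, 61), (D, 61), (D, 61), (D, 61), (D, 61), (D, 61) ✓
Color=D34: rows 7, 10, 12 → {PartNo,Weight} = (A, 59), (A, 59), (A, 59) ✓
Two rows agree on Color but differ on {PartNo, Weight}, so Color -> {PartNo, Weight} does not hold.

No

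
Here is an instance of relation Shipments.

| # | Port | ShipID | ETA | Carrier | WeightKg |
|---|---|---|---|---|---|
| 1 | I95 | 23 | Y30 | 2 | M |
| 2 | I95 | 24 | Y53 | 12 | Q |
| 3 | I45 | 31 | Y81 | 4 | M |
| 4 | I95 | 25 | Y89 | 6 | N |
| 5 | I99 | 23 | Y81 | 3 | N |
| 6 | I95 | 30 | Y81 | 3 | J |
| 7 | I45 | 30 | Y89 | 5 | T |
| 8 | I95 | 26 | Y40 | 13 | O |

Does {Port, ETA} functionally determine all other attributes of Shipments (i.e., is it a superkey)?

Yes

All 8 rows have distinct {Port, ETA} values, so {Port, ETA} → (all attributes) holds and {Port, ETA} is a superkey.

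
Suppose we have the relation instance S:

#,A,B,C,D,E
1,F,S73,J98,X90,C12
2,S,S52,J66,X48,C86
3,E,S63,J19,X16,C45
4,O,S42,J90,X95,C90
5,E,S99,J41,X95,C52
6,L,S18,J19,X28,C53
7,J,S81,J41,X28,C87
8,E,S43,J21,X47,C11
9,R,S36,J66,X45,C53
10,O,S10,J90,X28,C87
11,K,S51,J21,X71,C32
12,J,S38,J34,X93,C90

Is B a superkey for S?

Yes

All 12 rows have distinct B values, so B → (all attributes) holds and B is a superkey.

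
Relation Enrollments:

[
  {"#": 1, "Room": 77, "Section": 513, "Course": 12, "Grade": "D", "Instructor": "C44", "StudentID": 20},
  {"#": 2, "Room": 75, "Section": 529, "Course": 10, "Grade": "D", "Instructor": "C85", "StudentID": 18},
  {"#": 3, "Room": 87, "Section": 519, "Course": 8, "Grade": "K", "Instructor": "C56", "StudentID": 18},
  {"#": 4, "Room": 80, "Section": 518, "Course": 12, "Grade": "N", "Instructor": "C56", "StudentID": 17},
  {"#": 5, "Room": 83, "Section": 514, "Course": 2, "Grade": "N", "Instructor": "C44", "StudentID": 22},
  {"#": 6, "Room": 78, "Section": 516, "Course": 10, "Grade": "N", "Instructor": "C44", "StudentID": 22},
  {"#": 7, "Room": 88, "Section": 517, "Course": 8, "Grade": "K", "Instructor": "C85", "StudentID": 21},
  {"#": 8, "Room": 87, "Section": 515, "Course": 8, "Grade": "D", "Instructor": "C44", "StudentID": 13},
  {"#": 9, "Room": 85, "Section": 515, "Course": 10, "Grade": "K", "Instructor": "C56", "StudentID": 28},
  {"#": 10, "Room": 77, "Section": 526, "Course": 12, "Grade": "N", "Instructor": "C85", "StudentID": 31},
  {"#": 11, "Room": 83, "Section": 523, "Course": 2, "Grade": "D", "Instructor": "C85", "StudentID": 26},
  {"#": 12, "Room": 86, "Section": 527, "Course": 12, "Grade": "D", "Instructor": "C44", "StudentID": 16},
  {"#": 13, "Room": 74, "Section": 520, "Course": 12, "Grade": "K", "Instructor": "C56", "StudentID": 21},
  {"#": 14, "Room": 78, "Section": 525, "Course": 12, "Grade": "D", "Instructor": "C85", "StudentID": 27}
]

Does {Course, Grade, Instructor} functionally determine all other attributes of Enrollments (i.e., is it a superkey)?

Rows 1 and 12 have the same {Course, Grade, Instructor} value (Course=12, Grade=D, Instructor=C44) but are distinct tuples, so {Course, Grade, Instructor} does not determine every attribute — not a superkey.

No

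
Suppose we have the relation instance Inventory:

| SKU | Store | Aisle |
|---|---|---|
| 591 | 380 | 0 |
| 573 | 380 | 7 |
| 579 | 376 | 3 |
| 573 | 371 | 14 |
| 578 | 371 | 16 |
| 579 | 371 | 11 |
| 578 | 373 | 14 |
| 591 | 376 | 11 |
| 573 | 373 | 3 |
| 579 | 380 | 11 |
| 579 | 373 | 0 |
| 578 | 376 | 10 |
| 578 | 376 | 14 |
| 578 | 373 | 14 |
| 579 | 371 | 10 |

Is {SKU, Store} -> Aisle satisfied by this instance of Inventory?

(SKU=591, Store=380): 1 row → Aisle = 0 ✓
(SKU=573, Store=380): 1 row → Aisle = 7 ✓
(SKU=579, Store=376): 1 row → Aisle = 3 ✓
(SKU=573, Store=371): 1 row → Aisle = 14 ✓
(SKU=578, Store=371): 1 row → Aisle = 16 ✓
(SKU=579, Store=371): 2 rows → Aisle takes values {11, 10} — violation
(SKU=578, Store=373): 2 rows → Aisle = 14, 14 ✓
(SKU=591, Store=376): 1 row → Aisle = 11 ✓
(SKU=573, Store=373): 1 row → Aisle = 3 ✓
(SKU=579, Store=380): 1 row → Aisle = 11 ✓
(SKU=579, Store=373): 1 row → Aisle = 0 ✓
(SKU=578, Store=376): 2 rows → Aisle takes values {10, 14} — violation
Two rows agree on {SKU, Store} but differ on Aisle, so {SKU, Store} -> Aisle does not hold.

No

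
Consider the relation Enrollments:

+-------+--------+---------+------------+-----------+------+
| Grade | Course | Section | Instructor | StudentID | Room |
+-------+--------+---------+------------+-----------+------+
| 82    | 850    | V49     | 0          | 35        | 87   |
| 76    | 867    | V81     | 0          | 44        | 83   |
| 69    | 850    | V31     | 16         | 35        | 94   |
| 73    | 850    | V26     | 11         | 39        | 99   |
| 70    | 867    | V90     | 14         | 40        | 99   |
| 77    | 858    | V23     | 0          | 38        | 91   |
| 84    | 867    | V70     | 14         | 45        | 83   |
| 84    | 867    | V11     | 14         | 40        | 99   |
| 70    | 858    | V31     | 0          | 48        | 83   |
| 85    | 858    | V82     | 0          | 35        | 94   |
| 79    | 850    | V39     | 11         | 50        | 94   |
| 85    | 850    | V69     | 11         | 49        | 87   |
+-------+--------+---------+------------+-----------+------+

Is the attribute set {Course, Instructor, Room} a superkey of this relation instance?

Two distinct rows share (Course=867, Instructor=14, Room=99), so {Course, Instructor, Room} does not determine every attribute — not a superkey.

No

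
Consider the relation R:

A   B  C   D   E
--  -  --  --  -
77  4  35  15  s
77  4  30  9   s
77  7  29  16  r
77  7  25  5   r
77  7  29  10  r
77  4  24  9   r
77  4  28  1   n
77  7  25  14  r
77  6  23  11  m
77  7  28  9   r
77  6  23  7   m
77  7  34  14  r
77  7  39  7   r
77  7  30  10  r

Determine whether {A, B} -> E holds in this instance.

(A=77, B=4): 4 rows → E takes values {s, r, n} — violation
(A=77, B=7): 8 rows → E = r, r, r, r, r, r, r, r ✓
(A=77, B=6): 2 rows → E = m, m ✓
Two rows agree on {A, B} but differ on E, so {A, B} -> E does not hold.

No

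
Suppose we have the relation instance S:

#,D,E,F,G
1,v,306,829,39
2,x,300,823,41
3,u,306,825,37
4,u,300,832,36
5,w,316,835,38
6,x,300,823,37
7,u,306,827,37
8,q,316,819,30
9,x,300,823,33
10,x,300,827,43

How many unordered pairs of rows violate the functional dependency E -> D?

7

E=306: violating pairs (1,3), (1,7) — 2 pairs.
E=300: violating pairs (2,4), (4,6), (4,9), (4,10) — 4 pairs.
E=316: violating pairs (5,8) — 1 pair.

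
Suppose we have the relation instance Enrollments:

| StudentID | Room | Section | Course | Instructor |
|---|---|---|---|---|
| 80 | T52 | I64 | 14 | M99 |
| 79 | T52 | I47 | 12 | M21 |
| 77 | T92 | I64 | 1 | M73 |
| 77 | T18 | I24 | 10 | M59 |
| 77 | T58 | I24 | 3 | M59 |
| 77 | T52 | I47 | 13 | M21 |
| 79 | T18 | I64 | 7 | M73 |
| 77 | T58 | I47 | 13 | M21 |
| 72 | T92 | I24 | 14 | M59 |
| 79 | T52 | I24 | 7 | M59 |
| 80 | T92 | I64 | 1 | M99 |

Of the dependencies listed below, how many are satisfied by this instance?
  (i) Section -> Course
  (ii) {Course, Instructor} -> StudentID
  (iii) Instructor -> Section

2

(i) Section -> Course: Section=I64: 4 rows → Course takes values {14, 1, 7} — violation; Section=I47: 3 rows → Course takes values {12, 13} — violation; Section=I24: 4 rows → Course takes values {10, 3, 14, 7} — violation — fails.
(ii) {Course, Instructor} -> StudentID: every LHS value maps to a single RHS value — holds.
(iii) Instructor -> Section: every LHS value maps to a single RHS value — holds.
2 of the 3 dependencies hold.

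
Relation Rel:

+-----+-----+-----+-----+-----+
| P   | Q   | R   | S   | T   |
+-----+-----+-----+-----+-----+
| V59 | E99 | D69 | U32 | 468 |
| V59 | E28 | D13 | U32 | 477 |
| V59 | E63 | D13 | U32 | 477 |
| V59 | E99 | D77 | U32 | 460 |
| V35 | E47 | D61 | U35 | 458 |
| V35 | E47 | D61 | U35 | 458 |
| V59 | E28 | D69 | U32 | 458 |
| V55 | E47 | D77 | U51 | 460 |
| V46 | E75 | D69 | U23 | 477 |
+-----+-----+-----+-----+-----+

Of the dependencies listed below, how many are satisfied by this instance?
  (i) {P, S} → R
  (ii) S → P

(i) {P, S} → R: (P=V59, S=U32): 5 rows → R takes values {D69, D13, D77} — violation — fails.
(ii) S → P: every LHS value maps to a single RHS value — holds.
1 of the 2 dependencies holds.

1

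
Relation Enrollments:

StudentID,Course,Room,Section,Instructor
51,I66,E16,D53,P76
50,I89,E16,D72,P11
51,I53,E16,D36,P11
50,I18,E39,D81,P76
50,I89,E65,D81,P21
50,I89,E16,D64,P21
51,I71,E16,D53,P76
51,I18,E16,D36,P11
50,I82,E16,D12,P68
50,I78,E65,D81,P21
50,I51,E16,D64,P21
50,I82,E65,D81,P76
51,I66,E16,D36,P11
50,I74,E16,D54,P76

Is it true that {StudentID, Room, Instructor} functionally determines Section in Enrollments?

Yes

(StudentID=51, Room=E16, Instructor=P76): 2 rows → Section = D53, D53 ✓
(StudentID=50, Room=E16, Instructor=P11): 1 row → Section = D72 ✓
(StudentID=51, Room=E16, Instructor=P11): 3 rows → Section = D36, D36, D36 ✓
(StudentID=50, Room=E39, Instructor=P76): 1 row → Section = D81 ✓
(StudentID=50, Room=E65, Instructor=P21): 2 rows → Section = D81, D81 ✓
(StudentID=50, Room=E16, Instructor=P21): 2 rows → Section = D64, D64 ✓
(StudentID=50, Room=E16, Instructor=P68): 1 row → Section = D12 ✓
(StudentID=50, Room=E65, Instructor=P76): 1 row → Section = D81 ✓
(StudentID=50, Room=E16, Instructor=P76): 1 row → Section = D54 ✓
Every {StudentID, Room, Instructor} value is associated with a single Section value, so {StudentID, Room, Instructor} -> Section holds.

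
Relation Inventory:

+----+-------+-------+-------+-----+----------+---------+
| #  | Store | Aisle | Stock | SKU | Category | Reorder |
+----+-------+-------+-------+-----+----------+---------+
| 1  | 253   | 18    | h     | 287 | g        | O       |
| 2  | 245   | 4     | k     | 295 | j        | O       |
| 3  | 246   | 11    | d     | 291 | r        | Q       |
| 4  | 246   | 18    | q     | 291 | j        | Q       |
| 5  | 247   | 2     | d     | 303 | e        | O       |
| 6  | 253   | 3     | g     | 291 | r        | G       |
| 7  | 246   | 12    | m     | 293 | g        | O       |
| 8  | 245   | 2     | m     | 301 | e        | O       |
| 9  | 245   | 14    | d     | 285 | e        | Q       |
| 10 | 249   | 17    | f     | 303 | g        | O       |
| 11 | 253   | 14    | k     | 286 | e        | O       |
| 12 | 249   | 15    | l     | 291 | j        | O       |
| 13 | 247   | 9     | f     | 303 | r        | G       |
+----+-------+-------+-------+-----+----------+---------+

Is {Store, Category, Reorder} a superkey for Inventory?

All 13 rows have distinct {Store, Category, Reorder} values, so {Store, Category, Reorder} → (all attributes) holds and {Store, Category, Reorder} is a superkey.

Yes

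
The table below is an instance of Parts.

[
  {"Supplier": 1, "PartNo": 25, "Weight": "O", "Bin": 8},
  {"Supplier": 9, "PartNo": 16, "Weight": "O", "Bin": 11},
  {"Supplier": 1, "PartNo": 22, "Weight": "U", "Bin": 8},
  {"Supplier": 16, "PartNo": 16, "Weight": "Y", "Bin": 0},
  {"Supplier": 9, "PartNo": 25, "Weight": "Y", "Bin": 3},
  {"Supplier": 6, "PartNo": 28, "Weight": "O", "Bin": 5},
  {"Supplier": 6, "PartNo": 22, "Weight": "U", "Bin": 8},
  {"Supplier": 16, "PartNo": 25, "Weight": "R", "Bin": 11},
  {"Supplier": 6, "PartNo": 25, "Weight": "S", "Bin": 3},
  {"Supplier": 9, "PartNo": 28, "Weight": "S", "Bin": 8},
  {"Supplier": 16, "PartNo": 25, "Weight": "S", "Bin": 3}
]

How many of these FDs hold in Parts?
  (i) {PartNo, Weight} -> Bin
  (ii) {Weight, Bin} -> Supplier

1

(i) {PartNo, Weight} -> Bin: every LHS value maps to a single RHS value — holds.
(ii) {Weight, Bin} -> Supplier: (Weight=U, Bin=8): 2 rows → Supplier takes values {1, 6} — violation; (Weight=S, Bin=3): 2 rows → Supplier takes values {6, 16} — violation — fails.
1 of the 2 dependencies holds.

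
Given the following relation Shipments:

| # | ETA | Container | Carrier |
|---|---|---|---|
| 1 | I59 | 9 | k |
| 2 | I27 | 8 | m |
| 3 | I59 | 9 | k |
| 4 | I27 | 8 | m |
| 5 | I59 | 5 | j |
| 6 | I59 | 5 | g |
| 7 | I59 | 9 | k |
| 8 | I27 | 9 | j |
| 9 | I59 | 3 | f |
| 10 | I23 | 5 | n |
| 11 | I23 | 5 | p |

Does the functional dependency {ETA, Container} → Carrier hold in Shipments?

No

(ETA=I59, Container=9): rows 1, 3, 7 → Carrier = k, k, k ✓
(ETA=I27, Container=8): rows 2, 4 → Carrier = m, m ✓
(ETA=I59, Container=5): rows 5, 6 → Carrier takes values {j, g} — violation
(ETA=I27, Container=9): row 8 → Carrier = j ✓
(ETA=I59, Container=3): row 9 → Carrier = f ✓
(ETA=I23, Container=5): rows 10, 11 → Carrier takes values {n, p} — violation
Two rows agree on {ETA, Container} but differ on Carrier, so {ETA, Container} → Carrier does not hold.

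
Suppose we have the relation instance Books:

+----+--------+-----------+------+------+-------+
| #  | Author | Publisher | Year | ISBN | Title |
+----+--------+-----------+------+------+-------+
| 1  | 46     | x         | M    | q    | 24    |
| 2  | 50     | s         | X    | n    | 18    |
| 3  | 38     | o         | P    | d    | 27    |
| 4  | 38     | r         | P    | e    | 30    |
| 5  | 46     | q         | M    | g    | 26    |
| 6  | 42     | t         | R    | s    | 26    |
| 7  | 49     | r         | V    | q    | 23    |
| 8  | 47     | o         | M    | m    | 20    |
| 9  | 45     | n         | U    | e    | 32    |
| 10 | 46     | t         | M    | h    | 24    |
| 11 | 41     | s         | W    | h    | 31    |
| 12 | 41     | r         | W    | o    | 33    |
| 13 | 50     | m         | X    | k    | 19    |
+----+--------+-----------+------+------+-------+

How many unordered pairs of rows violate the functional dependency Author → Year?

0

Author=46: all 3 rows agree on Year — 0 pairs.
Author=50: all 2 rows agree on Year — 0 pairs.
Author=38: all 2 rows agree on Year — 0 pairs.
Author=41: all 2 rows agree on Year — 0 pairs.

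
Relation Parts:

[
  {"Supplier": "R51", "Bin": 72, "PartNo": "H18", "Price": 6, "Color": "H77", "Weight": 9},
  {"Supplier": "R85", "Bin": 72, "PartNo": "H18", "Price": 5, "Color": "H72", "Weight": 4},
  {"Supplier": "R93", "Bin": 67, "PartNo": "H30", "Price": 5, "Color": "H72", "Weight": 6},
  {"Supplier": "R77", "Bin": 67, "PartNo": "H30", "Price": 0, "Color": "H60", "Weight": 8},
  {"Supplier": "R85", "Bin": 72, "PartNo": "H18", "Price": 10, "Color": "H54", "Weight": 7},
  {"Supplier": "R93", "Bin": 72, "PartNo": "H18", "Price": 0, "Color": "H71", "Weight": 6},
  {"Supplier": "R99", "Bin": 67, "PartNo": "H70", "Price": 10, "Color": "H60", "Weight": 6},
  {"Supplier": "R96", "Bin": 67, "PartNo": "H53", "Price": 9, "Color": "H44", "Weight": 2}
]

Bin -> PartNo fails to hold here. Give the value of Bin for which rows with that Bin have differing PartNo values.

67

Bin=72: 4 rows → PartNo = H18, H18, H18, H18 ✓
Bin=67: 4 rows → PartNo takes values {H30, H70, H53} — violation
The only Bin value with inconsistent PartNo is Bin=67.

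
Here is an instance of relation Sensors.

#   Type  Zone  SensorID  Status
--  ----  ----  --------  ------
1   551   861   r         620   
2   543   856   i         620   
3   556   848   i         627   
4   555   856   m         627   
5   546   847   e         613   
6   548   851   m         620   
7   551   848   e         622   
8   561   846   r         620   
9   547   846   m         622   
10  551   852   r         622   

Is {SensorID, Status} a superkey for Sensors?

Rows 1 and 8 have the same {SensorID, Status} value (SensorID=r, Status=620) but are distinct tuples, so {SensorID, Status} does not determine every attribute — not a superkey.

No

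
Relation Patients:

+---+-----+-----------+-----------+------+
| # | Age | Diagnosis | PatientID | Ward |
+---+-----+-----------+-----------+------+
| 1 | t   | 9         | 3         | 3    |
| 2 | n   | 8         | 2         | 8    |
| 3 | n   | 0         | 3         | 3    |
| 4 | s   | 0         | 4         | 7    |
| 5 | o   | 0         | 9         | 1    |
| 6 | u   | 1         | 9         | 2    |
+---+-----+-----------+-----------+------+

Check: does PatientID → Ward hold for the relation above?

No

PatientID=3: rows 1, 3 → Ward = 3, 3 ✓
PatientID=2: row 2 → Ward = 8 ✓
PatientID=4: row 4 → Ward = 7 ✓
PatientID=9: rows 5, 6 → Ward takes values {1, 2} — violation
Two rows agree on PatientID but differ on Ward, so PatientID → Ward does not hold.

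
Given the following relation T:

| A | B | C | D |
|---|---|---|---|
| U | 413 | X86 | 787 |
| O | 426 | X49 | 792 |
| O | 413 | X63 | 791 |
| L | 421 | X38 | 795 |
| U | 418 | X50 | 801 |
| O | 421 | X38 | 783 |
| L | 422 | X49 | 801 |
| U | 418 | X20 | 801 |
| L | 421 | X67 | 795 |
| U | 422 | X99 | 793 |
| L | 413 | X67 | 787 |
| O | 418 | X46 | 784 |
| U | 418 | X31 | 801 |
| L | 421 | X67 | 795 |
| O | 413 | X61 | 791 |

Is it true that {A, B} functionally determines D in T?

Yes

(A=U, B=413): 1 row → D = 787 ✓
(A=O, B=426): 1 row → D = 792 ✓
(A=O, B=413): 2 rows → D = 791, 791 ✓
(A=L, B=421): 3 rows → D = 795, 795, 795 ✓
(A=U, B=418): 3 rows → D = 801, 801, 801 ✓
(A=O, B=421): 1 row → D = 783 ✓
(A=L, B=422): 1 row → D = 801 ✓
(A=U, B=422): 1 row → D = 793 ✓
(A=L, B=413): 1 row → D = 787 ✓
(A=O, B=418): 1 row → D = 784 ✓
Every {A, B} value is associated with a single D value, so {A, B} -> D holds.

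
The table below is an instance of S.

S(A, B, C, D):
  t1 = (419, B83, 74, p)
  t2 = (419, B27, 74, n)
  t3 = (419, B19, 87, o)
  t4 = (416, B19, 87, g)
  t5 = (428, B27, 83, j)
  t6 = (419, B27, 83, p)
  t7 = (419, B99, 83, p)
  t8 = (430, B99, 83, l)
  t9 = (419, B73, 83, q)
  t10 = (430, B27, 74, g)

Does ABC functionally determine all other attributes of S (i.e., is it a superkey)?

All 10 rows have distinct ABC values, so ABC → (all attributes) holds and ABC is a superkey.

Yes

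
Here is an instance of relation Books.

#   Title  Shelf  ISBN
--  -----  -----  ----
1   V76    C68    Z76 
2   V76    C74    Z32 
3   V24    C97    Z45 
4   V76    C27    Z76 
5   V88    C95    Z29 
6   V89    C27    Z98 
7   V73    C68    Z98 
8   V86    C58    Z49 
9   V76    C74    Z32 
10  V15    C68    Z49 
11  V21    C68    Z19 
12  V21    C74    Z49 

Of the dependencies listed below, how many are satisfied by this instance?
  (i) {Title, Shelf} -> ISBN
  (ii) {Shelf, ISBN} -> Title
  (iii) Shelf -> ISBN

2

(i) {Title, Shelf} -> ISBN: every LHS value maps to a single RHS value — holds.
(ii) {Shelf, ISBN} -> Title: every LHS value maps to a single RHS value — holds.
(iii) Shelf -> ISBN: Shelf=C68: rows 1, 7, 10, 11 → ISBN takes values {Z76, Z98, Z49, Z19} — violation; Shelf=C74: rows 2, 9, 12 → ISBN takes values {Z32, Z49} — violation; Shelf=C27: rows 4, 6 → ISBN takes values {Z76, Z98} — violation — fails.
2 of the 3 dependencies hold.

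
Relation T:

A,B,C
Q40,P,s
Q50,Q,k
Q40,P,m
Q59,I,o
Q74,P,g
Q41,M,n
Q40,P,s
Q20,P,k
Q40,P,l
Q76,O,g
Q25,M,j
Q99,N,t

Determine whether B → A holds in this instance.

B=P: 6 rows → A takes values {Q40, Q74, Q20} — violation
B=Q: 1 row → A = Q50 ✓
B=I: 1 row → A = Q59 ✓
B=M: 2 rows → A takes values {Q41, Q25} — violation
B=O: 1 row → A = Q76 ✓
B=N: 1 row → A = Q99 ✓
Two rows agree on B but differ on A, so B → A does not hold.

No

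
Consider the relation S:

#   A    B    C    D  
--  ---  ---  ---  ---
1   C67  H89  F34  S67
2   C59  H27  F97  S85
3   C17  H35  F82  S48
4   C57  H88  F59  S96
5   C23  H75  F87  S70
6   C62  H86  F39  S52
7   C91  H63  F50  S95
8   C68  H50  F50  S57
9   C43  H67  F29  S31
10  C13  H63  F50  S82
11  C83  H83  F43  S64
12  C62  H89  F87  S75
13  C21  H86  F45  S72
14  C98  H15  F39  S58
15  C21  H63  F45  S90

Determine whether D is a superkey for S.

Yes

All 15 rows have distinct D values, so D → (all attributes) holds and D is a superkey.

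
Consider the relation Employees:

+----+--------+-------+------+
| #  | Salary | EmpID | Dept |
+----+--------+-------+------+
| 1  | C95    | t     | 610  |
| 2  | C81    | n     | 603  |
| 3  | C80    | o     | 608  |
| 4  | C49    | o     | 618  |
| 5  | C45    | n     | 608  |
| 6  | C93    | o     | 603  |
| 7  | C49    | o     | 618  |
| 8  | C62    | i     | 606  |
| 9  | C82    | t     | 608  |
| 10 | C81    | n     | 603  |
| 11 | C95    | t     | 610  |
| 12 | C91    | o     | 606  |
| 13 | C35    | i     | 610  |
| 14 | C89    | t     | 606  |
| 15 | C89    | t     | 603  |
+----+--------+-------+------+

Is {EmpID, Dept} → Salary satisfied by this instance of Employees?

(EmpID=t, Dept=610): rows 1, 11 → Salary = C95, C95 ✓
(EmpID=n, Dept=603): rows 2, 10 → Salary = C81, C81 ✓
(EmpID=o, Dept=608): row 3 → Salary = C80 ✓
(EmpID=o, Dept=618): rows 4, 7 → Salary = C49, C49 ✓
(EmpID=n, Dept=608): row 5 → Salary = C45 ✓
(EmpID=o, Dept=603): row 6 → Salary = C93 ✓
(EmpID=i, Dept=606): row 8 → Salary = C62 ✓
(EmpID=t, Dept=608): row 9 → Salary = C82 ✓
(EmpID=o, Dept=606): row 12 → Salary = C91 ✓
(EmpID=i, Dept=610): row 13 → Salary = C35 ✓
(EmpID=t, Dept=606): row 14 → Salary = C89 ✓
(EmpID=t, Dept=603): row 15 → Salary = C89 ✓
Every {EmpID, Dept} value is associated with a single Salary value, so {EmpID, Dept} → Salary holds.

Yes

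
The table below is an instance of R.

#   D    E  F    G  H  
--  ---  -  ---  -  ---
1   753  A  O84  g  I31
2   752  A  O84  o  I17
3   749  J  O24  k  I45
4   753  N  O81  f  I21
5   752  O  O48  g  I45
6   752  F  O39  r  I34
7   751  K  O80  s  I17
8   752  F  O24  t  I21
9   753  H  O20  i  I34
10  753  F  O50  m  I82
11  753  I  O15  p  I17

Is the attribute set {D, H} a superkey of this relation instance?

All 11 rows have distinct {D, H} values, so {D, H} → (all attributes) holds and {D, H} is a superkey.

Yes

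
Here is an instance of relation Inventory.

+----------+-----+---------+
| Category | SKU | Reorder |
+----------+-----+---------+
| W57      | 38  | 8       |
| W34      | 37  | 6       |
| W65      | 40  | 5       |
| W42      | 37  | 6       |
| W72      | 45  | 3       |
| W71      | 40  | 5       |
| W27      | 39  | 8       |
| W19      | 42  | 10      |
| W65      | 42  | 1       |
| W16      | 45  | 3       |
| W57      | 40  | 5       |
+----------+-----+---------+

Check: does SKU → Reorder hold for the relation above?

SKU=38: 1 row → Reorder = 8 ✓
SKU=37: 2 rows → Reorder = 6, 6 ✓
SKU=40: 3 rows → Reorder = 5, 5, 5 ✓
SKU=45: 2 rows → Reorder = 3, 3 ✓
SKU=39: 1 row → Reorder = 8 ✓
SKU=42: 2 rows → Reorder takes values {10, 1} — violation
Two rows agree on SKU but differ on Reorder, so SKU → Reorder does not hold.

No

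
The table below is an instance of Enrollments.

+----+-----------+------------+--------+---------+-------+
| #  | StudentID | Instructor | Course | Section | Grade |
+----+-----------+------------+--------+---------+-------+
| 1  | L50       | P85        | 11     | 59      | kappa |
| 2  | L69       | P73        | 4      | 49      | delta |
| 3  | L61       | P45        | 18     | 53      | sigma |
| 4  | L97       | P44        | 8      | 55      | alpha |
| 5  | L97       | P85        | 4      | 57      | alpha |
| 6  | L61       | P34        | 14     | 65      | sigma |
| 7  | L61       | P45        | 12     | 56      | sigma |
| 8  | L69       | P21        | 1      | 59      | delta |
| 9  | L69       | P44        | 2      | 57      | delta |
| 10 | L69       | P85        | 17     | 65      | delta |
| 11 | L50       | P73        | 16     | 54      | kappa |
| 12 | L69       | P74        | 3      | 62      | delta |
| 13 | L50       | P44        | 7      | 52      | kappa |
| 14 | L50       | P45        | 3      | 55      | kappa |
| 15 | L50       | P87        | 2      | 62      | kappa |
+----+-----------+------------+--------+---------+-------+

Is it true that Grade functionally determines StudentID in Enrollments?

Grade=kappa: rows 1, 11, 13, 14, 15 → StudentID = L50, L50, L50, L50, L50 ✓
Grade=delta: rows 2, 8, 9, 10, 12 → StudentID = L69, L69, L69, L69, L69 ✓
Grade=sigma: rows 3, 6, 7 → StudentID = L61, L61, L61 ✓
Grade=alpha: rows 4, 5 → StudentID = L97, L97 ✓
Every Grade value is associated with a single StudentID value, so Grade → StudentID holds.

Yes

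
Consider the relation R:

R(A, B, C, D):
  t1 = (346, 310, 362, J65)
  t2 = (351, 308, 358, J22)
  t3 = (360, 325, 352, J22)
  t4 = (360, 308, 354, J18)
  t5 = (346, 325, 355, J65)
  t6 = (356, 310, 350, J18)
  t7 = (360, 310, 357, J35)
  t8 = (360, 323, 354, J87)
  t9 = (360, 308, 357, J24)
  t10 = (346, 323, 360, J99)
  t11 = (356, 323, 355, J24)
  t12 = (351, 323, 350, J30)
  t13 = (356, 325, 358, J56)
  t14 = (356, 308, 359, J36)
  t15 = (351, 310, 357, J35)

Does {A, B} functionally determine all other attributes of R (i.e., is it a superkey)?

No

Rows 4 and 9 have the same {A, B} value (A=360, B=308) but are distinct tuples, so {A, B} does not determine every attribute — not a superkey.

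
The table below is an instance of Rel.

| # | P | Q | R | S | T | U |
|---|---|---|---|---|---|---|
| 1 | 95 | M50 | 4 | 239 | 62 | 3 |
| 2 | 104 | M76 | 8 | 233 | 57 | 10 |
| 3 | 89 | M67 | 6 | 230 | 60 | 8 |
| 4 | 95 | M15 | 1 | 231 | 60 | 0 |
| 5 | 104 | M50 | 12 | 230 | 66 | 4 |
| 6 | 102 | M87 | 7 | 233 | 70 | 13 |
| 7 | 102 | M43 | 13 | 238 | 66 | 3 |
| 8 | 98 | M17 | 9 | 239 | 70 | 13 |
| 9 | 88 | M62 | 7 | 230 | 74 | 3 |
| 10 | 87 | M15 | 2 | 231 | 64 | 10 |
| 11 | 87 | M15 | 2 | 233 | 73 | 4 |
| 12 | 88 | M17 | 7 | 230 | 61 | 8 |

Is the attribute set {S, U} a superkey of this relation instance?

Rows 3 and 12 have the same {S, U} value (S=230, U=8) but are distinct tuples, so {S, U} does not determine every attribute — not a superkey.

No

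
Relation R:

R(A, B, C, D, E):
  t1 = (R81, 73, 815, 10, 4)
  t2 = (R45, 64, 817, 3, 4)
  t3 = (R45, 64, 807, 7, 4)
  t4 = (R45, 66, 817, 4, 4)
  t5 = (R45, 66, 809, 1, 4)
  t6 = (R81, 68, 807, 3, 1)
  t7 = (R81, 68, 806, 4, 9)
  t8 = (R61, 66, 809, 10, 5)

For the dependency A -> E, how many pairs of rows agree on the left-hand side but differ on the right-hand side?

A=R81: violating pairs (1,6), (1,7), (6,7) — 3 pairs.
A=R45: all 4 rows agree on E — 0 pairs.

3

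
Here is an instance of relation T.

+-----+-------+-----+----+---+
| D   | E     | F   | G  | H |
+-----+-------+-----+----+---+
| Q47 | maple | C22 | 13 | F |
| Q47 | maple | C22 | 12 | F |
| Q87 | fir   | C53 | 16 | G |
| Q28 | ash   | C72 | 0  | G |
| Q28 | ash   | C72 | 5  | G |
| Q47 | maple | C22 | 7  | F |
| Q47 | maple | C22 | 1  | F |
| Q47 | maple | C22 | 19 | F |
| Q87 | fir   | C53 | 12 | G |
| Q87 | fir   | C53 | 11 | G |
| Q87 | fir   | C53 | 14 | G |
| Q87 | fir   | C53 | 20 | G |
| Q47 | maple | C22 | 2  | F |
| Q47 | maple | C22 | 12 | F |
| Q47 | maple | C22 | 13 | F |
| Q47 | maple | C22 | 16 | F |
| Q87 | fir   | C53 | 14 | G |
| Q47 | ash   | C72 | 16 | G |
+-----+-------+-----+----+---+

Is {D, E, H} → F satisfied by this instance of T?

Yes

(D=Q47, E=maple, H=F): 9 rows → F = C22, C22, C22, C22, C22, C22, C22, C22, C22 ✓
(D=Q87, E=fir, H=G): 6 rows → F = C53, C53, C53, C53, C53, C53 ✓
(D=Q28, E=ash, H=G): 2 rows → F = C72, C72 ✓
(D=Q47, E=ash, H=G): 1 row → F = C72 ✓
Every {D, E, H} value is associated with a single F value, so {D, E, H} → F holds.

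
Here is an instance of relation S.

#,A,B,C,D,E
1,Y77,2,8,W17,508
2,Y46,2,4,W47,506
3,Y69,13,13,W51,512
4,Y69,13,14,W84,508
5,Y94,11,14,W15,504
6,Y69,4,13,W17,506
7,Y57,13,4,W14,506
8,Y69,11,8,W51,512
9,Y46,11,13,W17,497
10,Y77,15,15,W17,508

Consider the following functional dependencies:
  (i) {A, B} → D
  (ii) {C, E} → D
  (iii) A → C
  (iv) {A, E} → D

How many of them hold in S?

(i) {A, B} → D: (A=Y69, B=13): rows 3, 4 → D takes values {W51, W84} — violation — fails.
(ii) {C, E} → D: (C=4, E=506): rows 2, 7 → D takes values {W47, W14} — violation — fails.
(iii) A → C: A=Y77: rows 1, 10 → C takes values {8, 15} — violation; A=Y46: rows 2, 9 → C takes values {4, 13} — violation; A=Y69: rows 3, 4, 6, 8 → C takes values {13, 14, 8} — violation — fails.
(iv) {A, E} → D: every LHS value maps to a single RHS value — holds.
1 of the 4 dependencies holds.

1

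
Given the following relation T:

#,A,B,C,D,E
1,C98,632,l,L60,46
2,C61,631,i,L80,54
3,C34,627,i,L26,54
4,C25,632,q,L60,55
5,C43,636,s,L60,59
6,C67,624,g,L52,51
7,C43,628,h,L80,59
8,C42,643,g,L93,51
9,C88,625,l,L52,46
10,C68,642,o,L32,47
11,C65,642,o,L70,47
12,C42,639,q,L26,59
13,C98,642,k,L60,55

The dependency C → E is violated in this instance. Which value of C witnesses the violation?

C=l: rows 1, 9 → E = 46, 46 ✓
C=i: rows 2, 3 → E = 54, 54 ✓
C=q: rows 4, 12 → E takes values {55, 59} — violation
C=s: row 5 → E = 59 ✓
C=g: rows 6, 8 → E = 51, 51 ✓
C=h: row 7 → E = 59 ✓
C=o: rows 10, 11 → E = 47, 47 ✓
C=k: row 13 → E = 55 ✓
The only C value with inconsistent E is C=q.

q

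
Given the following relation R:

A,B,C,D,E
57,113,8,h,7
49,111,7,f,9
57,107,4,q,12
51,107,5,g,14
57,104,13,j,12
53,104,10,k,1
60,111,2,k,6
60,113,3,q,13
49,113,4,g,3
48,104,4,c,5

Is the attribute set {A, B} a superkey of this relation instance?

All 10 rows have distinct {A, B} values, so {A, B} → (all attributes) holds and {A, B} is a superkey.

Yes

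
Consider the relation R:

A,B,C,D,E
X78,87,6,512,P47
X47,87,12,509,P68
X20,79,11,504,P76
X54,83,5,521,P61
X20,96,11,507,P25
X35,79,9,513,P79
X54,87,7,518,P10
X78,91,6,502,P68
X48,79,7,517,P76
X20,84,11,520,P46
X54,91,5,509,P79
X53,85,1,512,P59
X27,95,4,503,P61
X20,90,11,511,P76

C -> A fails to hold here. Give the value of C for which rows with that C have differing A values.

7

C=6: 2 rows → A = X78, X78 ✓
C=12: 1 row → A = X47 ✓
C=11: 4 rows → A = X20, X20, X20, X20 ✓
C=5: 2 rows → A = X54, X54 ✓
C=9: 1 row → A = X35 ✓
C=7: 2 rows → A takes values {X54, X48} — violation
C=1: 1 row → A = X53 ✓
C=4: 1 row → A = X27 ✓
The only C value with inconsistent A is C=7.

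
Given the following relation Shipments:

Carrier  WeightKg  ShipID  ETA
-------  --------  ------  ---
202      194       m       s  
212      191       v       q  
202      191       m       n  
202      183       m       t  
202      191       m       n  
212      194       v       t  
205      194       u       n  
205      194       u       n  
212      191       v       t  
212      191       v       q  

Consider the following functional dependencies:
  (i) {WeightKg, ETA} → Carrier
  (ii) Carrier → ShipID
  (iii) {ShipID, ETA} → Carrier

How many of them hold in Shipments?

3

(i) {WeightKg, ETA} → Carrier: every LHS value maps to a single RHS value — holds.
(ii) Carrier → ShipID: every LHS value maps to a single RHS value — holds.
(iii) {ShipID, ETA} → Carrier: every LHS value maps to a single RHS value — holds.
3 of the 3 dependencies hold.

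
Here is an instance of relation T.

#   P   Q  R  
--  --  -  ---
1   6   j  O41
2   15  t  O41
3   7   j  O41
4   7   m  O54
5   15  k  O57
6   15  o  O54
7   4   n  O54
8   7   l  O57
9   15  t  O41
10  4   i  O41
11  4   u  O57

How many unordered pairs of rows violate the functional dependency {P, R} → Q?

0

(P=15, R=O41): all 2 rows agree on Q — 0 pairs.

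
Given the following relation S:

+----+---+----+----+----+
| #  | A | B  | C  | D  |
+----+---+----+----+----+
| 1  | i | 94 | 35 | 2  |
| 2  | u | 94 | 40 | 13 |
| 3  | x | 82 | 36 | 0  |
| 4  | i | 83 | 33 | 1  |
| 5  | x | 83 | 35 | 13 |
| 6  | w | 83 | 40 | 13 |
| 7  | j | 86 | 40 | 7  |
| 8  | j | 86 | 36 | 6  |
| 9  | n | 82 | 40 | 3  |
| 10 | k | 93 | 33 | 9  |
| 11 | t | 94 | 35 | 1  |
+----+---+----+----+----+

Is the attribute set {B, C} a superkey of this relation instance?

No

Rows 1 and 11 have the same {B, C} value (B=94, C=35) but are distinct tuples, so {B, C} does not determine every attribute — not a superkey.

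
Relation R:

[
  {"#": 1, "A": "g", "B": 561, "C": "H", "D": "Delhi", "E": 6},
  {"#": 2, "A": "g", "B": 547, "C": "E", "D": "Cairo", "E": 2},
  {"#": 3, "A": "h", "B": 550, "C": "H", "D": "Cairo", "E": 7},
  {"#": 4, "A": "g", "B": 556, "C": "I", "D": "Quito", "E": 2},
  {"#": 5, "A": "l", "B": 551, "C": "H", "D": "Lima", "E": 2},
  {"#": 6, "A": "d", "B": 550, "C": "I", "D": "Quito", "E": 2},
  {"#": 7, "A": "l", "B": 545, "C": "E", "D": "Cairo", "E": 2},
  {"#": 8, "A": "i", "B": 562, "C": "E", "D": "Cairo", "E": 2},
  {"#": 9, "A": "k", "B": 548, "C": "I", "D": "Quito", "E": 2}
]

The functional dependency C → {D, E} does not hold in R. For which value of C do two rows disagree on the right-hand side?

C=H: rows 1, 3, 5 → {D,E} takes values {(Delhi, 6), (Cairo, 7), (Lima, 2)} — violation
C=E: rows 2, 7, 8 → {D,E} = (Cairo, 2), (Cairo, 2), (Cairo, 2) ✓
C=I: rows 4, 6, 9 → {D,E} = (Quito, 2), (Quito, 2), (Quito, 2) ✓
The only C value with inconsistent RHS is C=H.

H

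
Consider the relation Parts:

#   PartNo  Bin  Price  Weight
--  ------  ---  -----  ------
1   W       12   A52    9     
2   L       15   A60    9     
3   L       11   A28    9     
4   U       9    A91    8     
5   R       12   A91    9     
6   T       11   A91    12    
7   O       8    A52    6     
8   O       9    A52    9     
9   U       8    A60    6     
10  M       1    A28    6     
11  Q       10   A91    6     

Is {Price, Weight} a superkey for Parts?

Rows 1 and 8 have the same {Price, Weight} value (Price=A52, Weight=9) but are distinct tuples, so {Price, Weight} does not determine every attribute — not a superkey.

No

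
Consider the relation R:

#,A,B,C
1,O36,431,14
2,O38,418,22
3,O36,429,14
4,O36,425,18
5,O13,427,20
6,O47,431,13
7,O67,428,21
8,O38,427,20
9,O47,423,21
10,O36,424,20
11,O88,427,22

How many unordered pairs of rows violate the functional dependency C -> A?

C=14: all 2 rows agree on A — 0 pairs.
C=22: violating pairs (2,11) — 1 pair.
C=20: violating pairs (5,8), (5,10), (8,10) — 3 pairs.
C=21: violating pairs (7,9) — 1 pair.

5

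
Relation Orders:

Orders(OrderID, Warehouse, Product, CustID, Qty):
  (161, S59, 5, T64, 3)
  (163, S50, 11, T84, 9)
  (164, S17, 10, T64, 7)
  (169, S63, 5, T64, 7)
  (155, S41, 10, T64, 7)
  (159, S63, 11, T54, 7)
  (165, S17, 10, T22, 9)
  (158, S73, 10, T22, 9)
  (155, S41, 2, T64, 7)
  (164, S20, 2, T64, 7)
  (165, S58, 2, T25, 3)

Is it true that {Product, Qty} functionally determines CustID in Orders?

(Product=5, Qty=3): 1 row → CustID = T64 ✓
(Product=11, Qty=9): 1 row → CustID = T84 ✓
(Product=10, Qty=7): 2 rows → CustID = T64, T64 ✓
(Product=5, Qty=7): 1 row → CustID = T64 ✓
(Product=11, Qty=7): 1 row → CustID = T54 ✓
(Product=10, Qty=9): 2 rows → CustID = T22, T22 ✓
(Product=2, Qty=7): 2 rows → CustID = T64, T64 ✓
(Product=2, Qty=3): 1 row → CustID = T25 ✓
Every {Product, Qty} value is associated with a single CustID value, so {Product, Qty} -> CustID holds.

Yes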